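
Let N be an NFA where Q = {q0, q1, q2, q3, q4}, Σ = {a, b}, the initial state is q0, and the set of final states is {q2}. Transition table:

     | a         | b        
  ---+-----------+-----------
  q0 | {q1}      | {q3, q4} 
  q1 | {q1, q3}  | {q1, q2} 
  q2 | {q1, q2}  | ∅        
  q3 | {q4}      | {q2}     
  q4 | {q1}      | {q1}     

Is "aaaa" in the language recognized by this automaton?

No

Start in {q0}.
Read 'a': {q0} → {q1}.
Read 'a': {q1} → {q1, q3}.
Read 'a': {q1, q3} → {q1, q3, q4}.
Read 'a': {q1, q3, q4} → {q1, q3, q4}.
The final set {q1, q3, q4} contains no accepting state.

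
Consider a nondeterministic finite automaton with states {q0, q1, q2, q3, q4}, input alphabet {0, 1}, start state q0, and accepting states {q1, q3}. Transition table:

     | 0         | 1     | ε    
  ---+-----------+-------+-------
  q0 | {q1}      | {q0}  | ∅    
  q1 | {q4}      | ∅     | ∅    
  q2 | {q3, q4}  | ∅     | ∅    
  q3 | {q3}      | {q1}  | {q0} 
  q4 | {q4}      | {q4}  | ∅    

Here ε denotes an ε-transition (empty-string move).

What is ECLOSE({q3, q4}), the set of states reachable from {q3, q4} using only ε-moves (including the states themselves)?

{q0, q3, q4}

Begin with {q3, q4}.
ε-move q3 → q0; add q0.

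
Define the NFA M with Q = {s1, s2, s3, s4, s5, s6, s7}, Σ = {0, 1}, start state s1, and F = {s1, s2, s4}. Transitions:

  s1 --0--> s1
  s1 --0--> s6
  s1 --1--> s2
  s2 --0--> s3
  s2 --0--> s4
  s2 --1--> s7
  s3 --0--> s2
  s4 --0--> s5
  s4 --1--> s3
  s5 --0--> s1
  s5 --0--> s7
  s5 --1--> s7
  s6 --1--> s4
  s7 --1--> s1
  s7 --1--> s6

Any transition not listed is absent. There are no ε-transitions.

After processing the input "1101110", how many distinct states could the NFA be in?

0

Start in {s1}.
Read '1': {s1} → {s2}.
Read '1': {s2} → {s7}.
Read '0': {s7} → ∅.
The set is empty and remains empty for the remaining 4 symbols.
That set has 0 states.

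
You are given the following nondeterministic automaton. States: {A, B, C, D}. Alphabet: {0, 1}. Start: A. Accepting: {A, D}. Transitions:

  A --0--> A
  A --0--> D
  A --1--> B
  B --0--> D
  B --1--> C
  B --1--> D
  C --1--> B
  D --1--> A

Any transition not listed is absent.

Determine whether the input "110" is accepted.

Start in {A}.
Read '1': {A} → {B}.
Read '1': {B} → {C, D}.
Read '0': {C, D} → ∅.
The final set ∅ contains no accepting state.

No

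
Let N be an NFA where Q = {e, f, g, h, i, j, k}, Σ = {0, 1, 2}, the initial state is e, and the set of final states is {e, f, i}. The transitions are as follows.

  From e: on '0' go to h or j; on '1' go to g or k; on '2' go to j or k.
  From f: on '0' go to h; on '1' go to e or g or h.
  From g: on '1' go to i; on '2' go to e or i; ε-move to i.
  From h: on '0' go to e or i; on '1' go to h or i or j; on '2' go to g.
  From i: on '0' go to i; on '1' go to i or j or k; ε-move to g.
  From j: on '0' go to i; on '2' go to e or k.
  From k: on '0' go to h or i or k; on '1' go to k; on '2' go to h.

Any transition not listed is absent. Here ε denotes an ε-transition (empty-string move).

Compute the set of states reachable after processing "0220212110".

{e, g, h, i, k}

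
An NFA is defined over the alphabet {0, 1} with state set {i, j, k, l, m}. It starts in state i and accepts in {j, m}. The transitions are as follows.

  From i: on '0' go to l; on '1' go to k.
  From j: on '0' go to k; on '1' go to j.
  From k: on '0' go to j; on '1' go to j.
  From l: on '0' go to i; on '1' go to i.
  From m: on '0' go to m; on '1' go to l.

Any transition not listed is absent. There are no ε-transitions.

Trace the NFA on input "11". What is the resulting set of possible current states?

Start in {i}.
Read '1': {i} → {k}.
Read '1': {k} → {j}.

{j}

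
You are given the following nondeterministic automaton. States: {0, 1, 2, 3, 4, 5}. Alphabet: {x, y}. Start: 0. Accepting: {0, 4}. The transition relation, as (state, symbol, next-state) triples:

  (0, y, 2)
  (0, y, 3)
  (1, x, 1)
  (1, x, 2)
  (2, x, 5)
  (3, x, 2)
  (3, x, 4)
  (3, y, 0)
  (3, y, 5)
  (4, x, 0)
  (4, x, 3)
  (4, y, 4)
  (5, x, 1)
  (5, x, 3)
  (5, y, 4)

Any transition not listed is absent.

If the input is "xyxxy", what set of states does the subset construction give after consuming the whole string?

∅

Start in {0}.
Read 'x': {0} → ∅.
The set is empty and remains empty for the remaining 4 symbols.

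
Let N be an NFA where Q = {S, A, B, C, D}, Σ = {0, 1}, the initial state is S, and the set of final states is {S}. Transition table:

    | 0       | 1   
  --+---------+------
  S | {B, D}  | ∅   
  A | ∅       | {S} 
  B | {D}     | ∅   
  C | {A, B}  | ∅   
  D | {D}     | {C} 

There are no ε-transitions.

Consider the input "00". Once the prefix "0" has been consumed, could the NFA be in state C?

No

Start in {S}.
Read '0': {S} → {B, D}.
State C is not in {B, D}.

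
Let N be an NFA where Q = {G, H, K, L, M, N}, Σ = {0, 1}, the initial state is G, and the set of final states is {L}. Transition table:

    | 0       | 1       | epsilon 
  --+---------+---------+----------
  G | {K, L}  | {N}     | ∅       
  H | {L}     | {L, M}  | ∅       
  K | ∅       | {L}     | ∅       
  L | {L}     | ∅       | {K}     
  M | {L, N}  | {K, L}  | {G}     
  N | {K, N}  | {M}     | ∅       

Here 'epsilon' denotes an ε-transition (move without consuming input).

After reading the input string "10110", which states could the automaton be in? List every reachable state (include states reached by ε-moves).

{K, L, N}

Start in {G}.
Read '1': G→{N}; now {N}.
Read '0': N→{K, N}; now {K, N}.
Read '1': K→{L}, N→{M}; union {L, M}; ε-closure = {G, K, L, M}.
Read '1': G→{N}, K→{L}, L→∅, M→{K, L}; now {K, L, N}.
Read '0': K→∅, L→{L}, N→{K, N}; now {K, L, N}.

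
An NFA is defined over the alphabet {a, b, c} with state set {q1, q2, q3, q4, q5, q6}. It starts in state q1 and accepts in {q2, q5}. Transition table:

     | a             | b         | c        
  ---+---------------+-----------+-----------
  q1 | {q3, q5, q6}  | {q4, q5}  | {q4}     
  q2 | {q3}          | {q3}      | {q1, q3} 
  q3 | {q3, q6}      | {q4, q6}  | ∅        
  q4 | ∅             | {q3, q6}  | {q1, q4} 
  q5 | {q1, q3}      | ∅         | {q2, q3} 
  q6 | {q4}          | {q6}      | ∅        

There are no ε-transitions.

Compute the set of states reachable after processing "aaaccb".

{q3, q4, q5, q6}

Start in {q1}.
Read 'a': {q1} → {q3, q5, q6}.
Read 'a': {q3, q5, q6} → {q1, q3, q4, q6}.
Read 'a': {q1, q3, q4, q6} → {q3, q4, q5, q6}.
Read 'c': {q3, q4, q5, q6} → {q1, q2, q3, q4}.
Read 'c': {q1, q2, q3, q4} → {q1, q3, q4}.
Read 'b': {q1, q3, q4} → {q3, q4, q5, q6}.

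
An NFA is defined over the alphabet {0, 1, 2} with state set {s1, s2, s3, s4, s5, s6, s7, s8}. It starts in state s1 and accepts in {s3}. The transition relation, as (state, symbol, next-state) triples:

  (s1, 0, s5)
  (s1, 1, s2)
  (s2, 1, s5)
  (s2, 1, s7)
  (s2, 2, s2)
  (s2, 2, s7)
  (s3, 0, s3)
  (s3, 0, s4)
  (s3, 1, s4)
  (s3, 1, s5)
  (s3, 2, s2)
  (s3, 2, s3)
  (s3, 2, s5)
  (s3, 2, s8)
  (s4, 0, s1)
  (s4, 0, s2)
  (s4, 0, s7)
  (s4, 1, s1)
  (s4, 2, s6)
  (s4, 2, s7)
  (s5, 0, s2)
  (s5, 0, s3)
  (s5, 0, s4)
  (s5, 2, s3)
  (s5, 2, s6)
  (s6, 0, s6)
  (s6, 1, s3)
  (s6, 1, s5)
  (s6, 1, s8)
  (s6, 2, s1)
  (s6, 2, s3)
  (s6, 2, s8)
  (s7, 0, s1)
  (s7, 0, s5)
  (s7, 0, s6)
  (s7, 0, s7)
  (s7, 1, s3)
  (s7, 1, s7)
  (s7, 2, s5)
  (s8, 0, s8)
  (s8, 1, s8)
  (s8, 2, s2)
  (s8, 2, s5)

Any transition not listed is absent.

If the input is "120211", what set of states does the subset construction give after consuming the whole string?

{s1, s4, s5, s7, s8}

Start in {s1}.
Read '1': s1→{s2}; now {s2}.
Read '2': s2→{s2, s7}; now {s2, s7}.
Read '0': s2→∅, s7→{s1, s5, s6, s7}; now {s1, s5, s6, s7}.
Read '2': s1→∅, s5→{s3, s6}, s6→{s1, s3, s8}, s7→{s5}; now {s1, s3, s5, s6, s8}.
Read '1': s1→{s2}, s3→{s4, s5}, s5→∅, s6→{s3, s5, s8}, s8→{s8}; now {s2, s3, s4, s5, s8}.
Read '1': s2→{s5, s7}, s3→{s4, s5}, s4→{s1}, s5→∅, s8→{s8}; now {s1, s4, s5, s7, s8}.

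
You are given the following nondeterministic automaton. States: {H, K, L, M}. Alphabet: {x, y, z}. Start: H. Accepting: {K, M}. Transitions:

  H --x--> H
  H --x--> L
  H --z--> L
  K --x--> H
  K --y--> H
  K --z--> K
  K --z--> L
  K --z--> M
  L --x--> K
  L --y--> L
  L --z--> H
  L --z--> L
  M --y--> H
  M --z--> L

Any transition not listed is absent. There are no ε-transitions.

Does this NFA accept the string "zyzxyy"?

No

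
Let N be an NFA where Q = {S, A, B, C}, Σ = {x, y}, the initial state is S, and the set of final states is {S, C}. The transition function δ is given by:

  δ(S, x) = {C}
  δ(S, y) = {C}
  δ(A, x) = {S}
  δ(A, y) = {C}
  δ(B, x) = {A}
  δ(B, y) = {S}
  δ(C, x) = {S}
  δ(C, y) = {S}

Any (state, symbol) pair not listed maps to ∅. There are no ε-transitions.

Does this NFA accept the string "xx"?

Yes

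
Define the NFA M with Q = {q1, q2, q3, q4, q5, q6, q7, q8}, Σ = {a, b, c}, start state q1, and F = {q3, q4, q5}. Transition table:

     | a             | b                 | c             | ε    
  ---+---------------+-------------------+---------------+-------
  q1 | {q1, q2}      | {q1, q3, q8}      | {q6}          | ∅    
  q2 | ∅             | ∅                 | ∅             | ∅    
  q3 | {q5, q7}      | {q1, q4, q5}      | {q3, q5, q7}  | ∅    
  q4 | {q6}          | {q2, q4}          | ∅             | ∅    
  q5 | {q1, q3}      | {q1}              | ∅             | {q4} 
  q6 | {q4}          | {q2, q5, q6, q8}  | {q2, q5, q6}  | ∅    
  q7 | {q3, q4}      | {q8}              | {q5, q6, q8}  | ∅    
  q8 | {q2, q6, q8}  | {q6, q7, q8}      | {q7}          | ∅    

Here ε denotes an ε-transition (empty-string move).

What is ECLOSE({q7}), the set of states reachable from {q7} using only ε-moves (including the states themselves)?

Begin with {q7}.
No ε-moves leave this set, so the closure equals the set itself.

{q7}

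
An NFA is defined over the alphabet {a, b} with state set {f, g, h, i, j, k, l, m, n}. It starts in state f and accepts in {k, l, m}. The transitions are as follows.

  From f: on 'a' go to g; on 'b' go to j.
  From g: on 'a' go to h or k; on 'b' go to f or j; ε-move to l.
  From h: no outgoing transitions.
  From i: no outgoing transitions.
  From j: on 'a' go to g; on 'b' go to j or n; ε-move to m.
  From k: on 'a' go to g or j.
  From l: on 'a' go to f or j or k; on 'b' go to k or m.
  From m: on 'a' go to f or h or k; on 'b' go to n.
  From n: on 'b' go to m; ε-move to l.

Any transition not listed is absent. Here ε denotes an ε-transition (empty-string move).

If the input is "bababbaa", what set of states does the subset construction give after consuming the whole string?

Start in {f}.
Read 'b': f→{j}; union {j}; ε-closure = {j, m}.
Read 'a': j→{g}, m→{f, h, k}; union {f, g, h, k}; ε-closure = {f, g, h, k, l}.
Read 'b': f→{j}, g→{f, j}, h→∅, k→∅, l→{k, m}; now {f, j, k, m}.
Read 'a': f→{g}, j→{g}, k→{g, j}, m→{f, h, k}; union {f, g, h, j, k}; ε-closure = {f, g, h, j, k, l, m}.
Read 'b': f→{j}, g→{f, j}, h→∅, j→{j, n}, k→∅, l→{k, m}, m→{n}; union {f, j, k, m, n}; ε-closure = {f, j, k, l, m, n}.
Read 'b': f→{j}, j→{j, n}, k→∅, l→{k, m}, m→{n}, n→{m}; union {j, k, m, n}; ε-closure = {j, k, l, m, n}.
Read 'a': j→{g}, k→{g, j}, l→{f, j, k}, m→{f, h, k}, n→∅; union {f, g, h, j, k}; ε-closure = {f, g, h, j, k, l, m}.
Read 'a': f→{g}, g→{h, k}, h→∅, j→{g}, k→{g, j}, l→{f, j, k}, m→{f, h, k}; union {f, g, h, j, k}; ε-closure = {f, g, h, j, k, l, m}.

{f, g, h, j, k, l, m}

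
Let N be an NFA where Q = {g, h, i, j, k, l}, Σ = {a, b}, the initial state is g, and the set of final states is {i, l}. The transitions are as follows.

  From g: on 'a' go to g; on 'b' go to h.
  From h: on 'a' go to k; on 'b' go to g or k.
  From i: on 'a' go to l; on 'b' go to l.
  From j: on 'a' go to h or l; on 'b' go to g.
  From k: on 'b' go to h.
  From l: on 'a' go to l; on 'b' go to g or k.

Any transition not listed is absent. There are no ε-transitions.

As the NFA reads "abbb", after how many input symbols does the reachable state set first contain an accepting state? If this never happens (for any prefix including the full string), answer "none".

none

Start in {g}.
Read 'a': g→{g}; now {g}.
Read 'b': g→{h}; now {h}.
Read 'b': h→{g, k}; now {g, k}.
Read 'b': g→{h}, k→{h}; now {h}.
No reachable set along the way intersects F.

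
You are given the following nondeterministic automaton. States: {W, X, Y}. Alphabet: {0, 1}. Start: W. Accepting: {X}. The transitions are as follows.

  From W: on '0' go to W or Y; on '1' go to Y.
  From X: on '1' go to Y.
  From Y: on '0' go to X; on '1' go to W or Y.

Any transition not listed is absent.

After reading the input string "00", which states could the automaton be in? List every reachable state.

Start in {W}.
Read '0': W→{W, Y}; now {W, Y}.
Read '0': W→{W, Y}, Y→{X}; now {W, X, Y}.

{W, X, Y}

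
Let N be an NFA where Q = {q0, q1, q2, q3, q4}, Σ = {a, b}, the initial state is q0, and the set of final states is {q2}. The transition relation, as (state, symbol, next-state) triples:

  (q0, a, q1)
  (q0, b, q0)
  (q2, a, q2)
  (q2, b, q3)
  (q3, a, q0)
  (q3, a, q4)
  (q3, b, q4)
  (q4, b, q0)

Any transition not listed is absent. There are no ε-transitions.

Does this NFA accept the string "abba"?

Start in {q0}.
Read 'a': q0→{q1}; now {q1}.
Read 'b': q1→∅; now ∅.
The set is empty and remains empty for the remaining 2 symbols.
The final set ∅ contains no accepting state.

No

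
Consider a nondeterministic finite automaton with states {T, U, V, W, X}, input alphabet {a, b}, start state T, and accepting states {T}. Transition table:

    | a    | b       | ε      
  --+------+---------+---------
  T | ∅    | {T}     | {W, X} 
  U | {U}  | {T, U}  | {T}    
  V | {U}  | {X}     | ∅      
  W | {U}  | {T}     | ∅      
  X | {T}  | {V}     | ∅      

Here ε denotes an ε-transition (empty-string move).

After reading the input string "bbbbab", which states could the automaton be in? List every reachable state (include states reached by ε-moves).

Start: ε-closure({T}) = {T, W, X}.
Read 'b': T→{T}, W→{T}, X→{V}; union {T, V}; ε-closure = {T, V, W, X}.
Read 'b': T→{T}, V→{X}, W→{T}, X→{V}; union {T, V, X}; ε-closure = {T, V, W, X}.
Read 'b': T→{T}, V→{X}, W→{T}, X→{V}; union {T, V, X}; ε-closure = {T, V, W, X}.
Read 'b': T→{T}, V→{X}, W→{T}, X→{V}; union {T, V, X}; ε-closure = {T, V, W, X}.
Read 'a': T→∅, V→{U}, W→{U}, X→{T}; union {T, U}; ε-closure = {T, U, W, X}.
Read 'b': T→{T}, U→{T, U}, W→{T}, X→{V}; union {T, U, V}; ε-closure = {T, U, V, W, X}.

{T, U, V, W, X}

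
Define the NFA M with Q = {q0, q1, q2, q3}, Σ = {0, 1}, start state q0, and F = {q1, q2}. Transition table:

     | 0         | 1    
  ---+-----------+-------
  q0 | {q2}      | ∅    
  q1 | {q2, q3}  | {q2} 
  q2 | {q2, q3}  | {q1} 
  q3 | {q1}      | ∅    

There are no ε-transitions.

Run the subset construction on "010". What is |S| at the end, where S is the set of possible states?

2

Start in {q0}.
Read '0': q0→{q2}; now {q2}.
Read '1': q2→{q1}; now {q1}.
Read '0': q1→{q2, q3}; now {q2, q3}.
That set has 2 states.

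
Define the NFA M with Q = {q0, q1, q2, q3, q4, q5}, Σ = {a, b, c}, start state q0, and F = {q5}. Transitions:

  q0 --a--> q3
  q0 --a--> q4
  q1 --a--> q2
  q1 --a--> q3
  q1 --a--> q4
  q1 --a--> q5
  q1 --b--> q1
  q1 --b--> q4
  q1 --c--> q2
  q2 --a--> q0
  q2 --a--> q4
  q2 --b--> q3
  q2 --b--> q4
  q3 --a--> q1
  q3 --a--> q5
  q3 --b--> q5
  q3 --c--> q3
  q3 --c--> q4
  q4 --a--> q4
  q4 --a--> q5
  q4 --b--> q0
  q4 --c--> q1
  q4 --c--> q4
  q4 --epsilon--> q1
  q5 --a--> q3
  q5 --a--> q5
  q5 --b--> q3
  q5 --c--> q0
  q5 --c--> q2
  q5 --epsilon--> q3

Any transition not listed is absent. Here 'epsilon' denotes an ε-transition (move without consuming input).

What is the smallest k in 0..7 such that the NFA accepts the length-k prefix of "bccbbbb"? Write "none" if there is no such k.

Start in {q0}.
Read 'b': q0→∅; now ∅.
The set is empty and remains empty for the remaining 6 symbols.
No reachable set along the way intersects F.

none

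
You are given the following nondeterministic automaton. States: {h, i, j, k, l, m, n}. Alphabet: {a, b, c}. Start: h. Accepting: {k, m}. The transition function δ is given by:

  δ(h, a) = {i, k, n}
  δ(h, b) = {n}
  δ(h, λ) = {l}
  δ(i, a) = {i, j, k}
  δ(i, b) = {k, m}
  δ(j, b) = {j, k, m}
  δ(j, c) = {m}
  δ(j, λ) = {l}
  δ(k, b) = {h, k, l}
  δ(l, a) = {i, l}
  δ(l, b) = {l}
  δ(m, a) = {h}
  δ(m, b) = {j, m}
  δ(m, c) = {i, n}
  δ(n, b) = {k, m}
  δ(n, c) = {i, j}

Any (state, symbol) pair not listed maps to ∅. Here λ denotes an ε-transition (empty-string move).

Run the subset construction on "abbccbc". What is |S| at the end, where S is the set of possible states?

3

Start: ε-closure({h}) = {h, l}.
Read 'a': h→{i, k, n}, l→{i, l}; now {i, k, l, n}.
Read 'b': i→{k, m}, k→{h, k, l}, l→{l}, n→{k, m}; now {h, k, l, m}.
Read 'b': h→{n}, k→{h, k, l}, l→{l}, m→{j, m}; now {h, j, k, l, m, n}.
Read 'c': h→∅, j→{m}, k→∅, l→∅, m→{i, n}, n→{i, j}; union {i, j, m, n}; ε-closure = {i, j, l, m, n}.
Read 'c': i→∅, j→{m}, l→∅, m→{i, n}, n→{i, j}; union {i, j, m, n}; ε-closure = {i, j, l, m, n}.
Read 'b': i→{k, m}, j→{j, k, m}, l→{l}, m→{j, m}, n→{k, m}; now {j, k, l, m}.
Read 'c': j→{m}, k→∅, l→∅, m→{i, n}; now {i, m, n}.
That set has 3 states.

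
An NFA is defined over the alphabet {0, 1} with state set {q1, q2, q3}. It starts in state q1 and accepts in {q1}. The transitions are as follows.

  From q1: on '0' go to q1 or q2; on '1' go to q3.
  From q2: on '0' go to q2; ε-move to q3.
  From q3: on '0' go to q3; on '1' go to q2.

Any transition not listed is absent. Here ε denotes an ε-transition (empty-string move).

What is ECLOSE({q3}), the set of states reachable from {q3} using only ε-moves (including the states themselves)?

{q3}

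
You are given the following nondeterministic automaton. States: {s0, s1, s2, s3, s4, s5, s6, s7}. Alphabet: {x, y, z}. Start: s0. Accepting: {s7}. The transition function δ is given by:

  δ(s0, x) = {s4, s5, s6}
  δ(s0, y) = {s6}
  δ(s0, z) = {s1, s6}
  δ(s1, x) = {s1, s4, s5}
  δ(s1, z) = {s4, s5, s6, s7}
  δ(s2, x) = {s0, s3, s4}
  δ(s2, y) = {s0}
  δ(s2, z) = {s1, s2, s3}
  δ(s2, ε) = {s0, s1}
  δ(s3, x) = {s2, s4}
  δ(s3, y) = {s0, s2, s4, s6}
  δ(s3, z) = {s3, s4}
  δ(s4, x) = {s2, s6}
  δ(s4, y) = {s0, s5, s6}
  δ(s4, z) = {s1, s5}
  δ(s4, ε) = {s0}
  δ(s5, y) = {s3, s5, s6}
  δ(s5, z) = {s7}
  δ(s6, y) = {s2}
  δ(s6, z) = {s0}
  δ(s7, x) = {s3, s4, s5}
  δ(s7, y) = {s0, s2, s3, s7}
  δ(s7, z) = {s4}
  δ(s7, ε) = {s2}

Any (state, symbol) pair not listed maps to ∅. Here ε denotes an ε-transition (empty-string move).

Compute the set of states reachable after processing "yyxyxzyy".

{s0, s1, s2, s3, s4, s5, s6, s7}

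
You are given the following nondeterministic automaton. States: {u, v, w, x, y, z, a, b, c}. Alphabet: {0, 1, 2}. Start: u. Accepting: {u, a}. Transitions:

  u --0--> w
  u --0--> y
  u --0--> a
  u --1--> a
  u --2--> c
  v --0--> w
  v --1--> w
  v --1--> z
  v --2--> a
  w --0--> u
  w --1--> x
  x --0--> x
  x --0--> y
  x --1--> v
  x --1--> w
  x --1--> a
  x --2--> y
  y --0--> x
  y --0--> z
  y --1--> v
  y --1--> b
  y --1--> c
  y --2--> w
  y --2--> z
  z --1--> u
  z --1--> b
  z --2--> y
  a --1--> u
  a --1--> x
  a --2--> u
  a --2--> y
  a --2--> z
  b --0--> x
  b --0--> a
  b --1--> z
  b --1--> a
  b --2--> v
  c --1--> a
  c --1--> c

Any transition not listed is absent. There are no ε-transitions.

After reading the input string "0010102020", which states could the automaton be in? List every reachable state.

{u, w, x, y, z, a}

Start in {u}.
Read '0': u→{w, y, a}; now {w, y, a}.
Read '0': w→{u}, y→{x, z}, a→∅; now {u, x, z}.
Read '1': u→{a}, x→{v, w, a}, z→{u, b}; now {u, v, w, a, b}.
Read '0': u→{w, y, a}, v→{w}, w→{u}, a→∅, b→{x, a}; now {u, w, x, y, a}.
Read '1': u→{a}, w→{x}, x→{v, w, a}, y→{v, b, c}, a→{u, x}; now {u, v, w, x, a, b, c}.
Read '0': u→{w, y, a}, v→{w}, w→{u}, x→{x, y}, a→∅, b→{x, a}, c→∅; now {u, w, x, y, a}.
Read '2': u→{c}, w→∅, x→{y}, y→{w, z}, a→{u, y, z}; now {u, w, y, z, c}.
Read '0': u→{w, y, a}, w→{u}, y→{x, z}, z→∅, c→∅; now {u, w, x, y, z, a}.
Read '2': u→{c}, w→∅, x→{y}, y→{w, z}, z→{y}, a→{u, y, z}; now {u, w, y, z, c}.
Read '0': u→{w, y, a}, w→{u}, y→{x, z}, z→∅, c→∅; now {u, w, x, y, z, a}.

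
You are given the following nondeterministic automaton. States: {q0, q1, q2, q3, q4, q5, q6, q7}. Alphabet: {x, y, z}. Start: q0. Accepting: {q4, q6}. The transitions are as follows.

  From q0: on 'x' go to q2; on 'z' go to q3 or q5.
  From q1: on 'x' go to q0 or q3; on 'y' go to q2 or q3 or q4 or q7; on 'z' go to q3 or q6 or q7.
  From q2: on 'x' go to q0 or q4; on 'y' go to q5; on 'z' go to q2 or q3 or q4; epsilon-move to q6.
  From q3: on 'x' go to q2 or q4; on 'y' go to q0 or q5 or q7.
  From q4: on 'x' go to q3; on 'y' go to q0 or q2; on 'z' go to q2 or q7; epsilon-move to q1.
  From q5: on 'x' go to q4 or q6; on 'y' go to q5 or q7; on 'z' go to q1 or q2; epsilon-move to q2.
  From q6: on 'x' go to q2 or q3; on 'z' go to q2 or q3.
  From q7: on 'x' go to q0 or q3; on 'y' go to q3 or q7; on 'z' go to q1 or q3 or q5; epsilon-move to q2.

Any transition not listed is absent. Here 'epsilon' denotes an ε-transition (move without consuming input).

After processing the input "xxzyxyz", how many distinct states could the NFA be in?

Start in {q0}.
Read 'x': {q0} → {q2, q6}.
Read 'x': {q2, q6} → {q0, q1, q2, q3, q4, q6}.
Read 'z': {q0, q1, q2, q3, q4, q6} → {q1, q2, q3, q4, q5, q6, q7}.
Read 'y': {q1, q2, q3, q4, q5, q6, q7} → {q0, q1, q2, q3, q4, q5, q6, q7}.
Read 'x': {q0, q1, q2, q3, q4, q5, q6, q7} → {q0, q1, q2, q3, q4, q6}.
Read 'y': {q0, q1, q2, q3, q4, q6} → {q0, q1, q2, q3, q4, q5, q6, q7}.
Read 'z': {q0, q1, q2, q3, q4, q5, q6, q7} → {q1, q2, q3, q4, q5, q6, q7}.
That set has 7 states.

7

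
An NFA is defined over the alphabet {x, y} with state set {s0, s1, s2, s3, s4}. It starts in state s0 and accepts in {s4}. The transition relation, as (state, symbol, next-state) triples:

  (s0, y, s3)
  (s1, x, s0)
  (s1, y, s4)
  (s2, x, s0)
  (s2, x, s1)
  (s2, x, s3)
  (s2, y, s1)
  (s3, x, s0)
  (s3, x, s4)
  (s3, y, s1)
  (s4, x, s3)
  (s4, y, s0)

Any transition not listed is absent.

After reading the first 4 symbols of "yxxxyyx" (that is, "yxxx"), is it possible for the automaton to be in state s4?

Yes

Start in {s0}.
Read 'y': s0→{s3}; now {s3}.
Read 'x': s3→{s0, s4}; now {s0, s4}.
Read 'x': s0→∅, s4→{s3}; now {s3}.
Read 'x': s3→{s0, s4}; now {s0, s4}.
State s4 is in {s0, s4}.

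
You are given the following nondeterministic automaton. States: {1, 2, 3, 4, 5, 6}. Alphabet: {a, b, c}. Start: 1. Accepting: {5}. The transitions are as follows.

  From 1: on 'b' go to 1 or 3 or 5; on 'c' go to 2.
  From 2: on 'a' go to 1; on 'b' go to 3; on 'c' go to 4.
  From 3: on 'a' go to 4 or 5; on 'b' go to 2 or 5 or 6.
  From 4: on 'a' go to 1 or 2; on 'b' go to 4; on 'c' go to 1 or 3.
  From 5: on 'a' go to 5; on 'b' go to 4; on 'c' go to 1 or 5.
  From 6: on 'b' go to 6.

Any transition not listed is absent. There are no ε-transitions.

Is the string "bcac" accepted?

Start in {1}.
Read 'b': {1} → {1, 3, 5}.
Read 'c': {1, 3, 5} → {1, 2, 5}.
Read 'a': {1, 2, 5} → {1, 5}.
Read 'c': {1, 5} → {1, 2, 5}.
The final set {1, 2, 5} contains the accepting state 5.

Yes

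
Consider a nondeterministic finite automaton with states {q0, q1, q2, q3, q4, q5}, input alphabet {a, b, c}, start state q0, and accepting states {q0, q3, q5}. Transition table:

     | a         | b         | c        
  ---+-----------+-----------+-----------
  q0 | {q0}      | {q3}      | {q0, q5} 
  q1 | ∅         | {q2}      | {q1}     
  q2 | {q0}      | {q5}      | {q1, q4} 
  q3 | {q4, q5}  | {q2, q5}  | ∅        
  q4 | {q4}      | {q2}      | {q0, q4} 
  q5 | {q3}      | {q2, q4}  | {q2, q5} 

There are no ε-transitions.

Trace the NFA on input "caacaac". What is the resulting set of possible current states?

Start in {q0}.
Read 'c': q0→{q0, q5}; now {q0, q5}.
Read 'a': q0→{q0}, q5→{q3}; now {q0, q3}.
Read 'a': q0→{q0}, q3→{q4, q5}; now {q0, q4, q5}.
Read 'c': q0→{q0, q5}, q4→{q0, q4}, q5→{q2, q5}; now {q0, q2, q4, q5}.
Read 'a': q0→{q0}, q2→{q0}, q4→{q4}, q5→{q3}; now {q0, q3, q4}.
Read 'a': q0→{q0}, q3→{q4, q5}, q4→{q4}; now {q0, q4, q5}.
Read 'c': q0→{q0, q5}, q4→{q0, q4}, q5→{q2, q5}; now {q0, q2, q4, q5}.

{q0, q2, q4, q5}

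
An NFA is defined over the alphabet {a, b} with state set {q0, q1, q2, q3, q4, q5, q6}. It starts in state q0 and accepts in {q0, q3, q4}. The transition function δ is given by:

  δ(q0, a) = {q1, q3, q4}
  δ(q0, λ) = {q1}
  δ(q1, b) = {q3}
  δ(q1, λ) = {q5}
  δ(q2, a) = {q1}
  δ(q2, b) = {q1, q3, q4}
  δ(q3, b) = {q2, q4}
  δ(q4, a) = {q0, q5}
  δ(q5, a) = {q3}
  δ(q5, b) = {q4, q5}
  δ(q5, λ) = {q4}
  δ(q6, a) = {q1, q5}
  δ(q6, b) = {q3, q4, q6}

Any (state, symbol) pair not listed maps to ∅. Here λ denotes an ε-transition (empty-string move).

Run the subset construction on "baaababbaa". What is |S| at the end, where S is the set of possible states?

Start: ε-closure({q0}) = {q0, q1, q4, q5}.
Read 'b': {q0, q1, q4, q5} → {q3, q4, q5}.
Read 'a': {q3, q4, q5} → {q0, q1, q3, q4, q5}.
Read 'a': {q0, q1, q3, q4, q5} → {q0, q1, q3, q4, q5}.
Read 'a': {q0, q1, q3, q4, q5} → {q0, q1, q3, q4, q5}.
Read 'b': {q0, q1, q3, q4, q5} → {q2, q3, q4, q5}.
Read 'a': {q2, q3, q4, q5} → {q0, q1, q3, q4, q5}.
Read 'b': {q0, q1, q3, q4, q5} → {q2, q3, q4, q5}.
Read 'b': {q2, q3, q4, q5} → {q1, q2, q3, q4, q5}.
Read 'a': {q1, q2, q3, q4, q5} → {q0, q1, q3, q4, q5}.
Read 'a': {q0, q1, q3, q4, q5} → {q0, q1, q3, q4, q5}.
That set has 5 states.

5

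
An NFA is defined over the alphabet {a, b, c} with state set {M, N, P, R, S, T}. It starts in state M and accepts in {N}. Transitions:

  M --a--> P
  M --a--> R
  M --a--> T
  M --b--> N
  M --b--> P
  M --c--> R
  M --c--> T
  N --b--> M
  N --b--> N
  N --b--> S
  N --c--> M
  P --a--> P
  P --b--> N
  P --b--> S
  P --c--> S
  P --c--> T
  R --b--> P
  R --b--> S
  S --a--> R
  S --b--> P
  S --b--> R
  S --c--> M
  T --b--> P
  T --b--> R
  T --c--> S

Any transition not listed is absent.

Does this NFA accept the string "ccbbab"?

Yes

Start in {M}.
Read 'c': M→{R, T}; now {R, T}.
Read 'c': R→∅, T→{S}; now {S}.
Read 'b': S→{P, R}; now {P, R}.
Read 'b': P→{N, S}, R→{P, S}; now {N, P, S}.
Read 'a': N→∅, P→{P}, S→{R}; now {P, R}.
Read 'b': P→{N, S}, R→{P, S}; now {N, P, S}.
The final set {N, P, S} contains the accepting state N.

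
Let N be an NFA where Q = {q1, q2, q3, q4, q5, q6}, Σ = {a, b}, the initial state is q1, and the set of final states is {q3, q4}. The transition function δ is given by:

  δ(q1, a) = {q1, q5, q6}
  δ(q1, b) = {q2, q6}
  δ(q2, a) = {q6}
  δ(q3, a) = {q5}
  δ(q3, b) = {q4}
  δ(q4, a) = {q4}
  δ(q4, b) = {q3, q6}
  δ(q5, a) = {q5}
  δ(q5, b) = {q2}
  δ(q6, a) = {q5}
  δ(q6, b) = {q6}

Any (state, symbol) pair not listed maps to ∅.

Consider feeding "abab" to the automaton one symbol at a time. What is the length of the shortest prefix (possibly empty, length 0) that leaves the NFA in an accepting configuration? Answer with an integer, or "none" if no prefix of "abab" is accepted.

none

Start in {q1}.
Read 'a': {q1} → {q1, q5, q6}.
Read 'b': {q1, q5, q6} → {q2, q6}.
Read 'a': {q2, q6} → {q5, q6}.
Read 'b': {q5, q6} → {q2, q6}.
No reachable set along the way intersects F.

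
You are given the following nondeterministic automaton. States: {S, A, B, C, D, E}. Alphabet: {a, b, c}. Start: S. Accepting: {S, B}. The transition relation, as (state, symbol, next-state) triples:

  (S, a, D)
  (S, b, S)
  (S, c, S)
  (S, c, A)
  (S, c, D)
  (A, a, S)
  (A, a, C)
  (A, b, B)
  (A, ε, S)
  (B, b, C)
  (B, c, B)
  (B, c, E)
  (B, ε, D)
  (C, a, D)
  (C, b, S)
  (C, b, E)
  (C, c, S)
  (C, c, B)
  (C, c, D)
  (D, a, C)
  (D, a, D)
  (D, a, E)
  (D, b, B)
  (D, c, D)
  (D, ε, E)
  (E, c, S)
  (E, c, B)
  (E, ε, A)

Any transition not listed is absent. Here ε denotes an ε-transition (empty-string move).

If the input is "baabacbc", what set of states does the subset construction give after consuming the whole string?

{S, A, B, D, E}

Start in {S}.
Read 'b': {S} → {S}.
Read 'a': {S} → {S, A, D, E}.
Read 'a': {S, A, D, E} → {S, A, C, D, E}.
Read 'b': {S, A, C, D, E} → {S, A, B, D, E}.
Read 'a': {S, A, B, D, E} → {S, A, C, D, E}.
Read 'c': {S, A, C, D, E} → {S, A, B, D, E}.
Read 'b': {S, A, B, D, E} → {S, A, B, C, D, E}.
Read 'c': {S, A, B, C, D, E} → {S, A, B, D, E}.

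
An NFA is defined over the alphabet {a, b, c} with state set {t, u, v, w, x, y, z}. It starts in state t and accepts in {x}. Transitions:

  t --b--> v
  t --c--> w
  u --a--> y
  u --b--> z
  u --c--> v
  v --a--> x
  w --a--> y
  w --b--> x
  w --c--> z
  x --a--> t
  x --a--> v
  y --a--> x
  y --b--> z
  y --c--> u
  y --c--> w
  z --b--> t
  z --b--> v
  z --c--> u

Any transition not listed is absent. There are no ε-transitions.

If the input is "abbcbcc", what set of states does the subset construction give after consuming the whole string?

Start in {t}.
Read 'a': t→∅; now ∅.
The set is empty and remains empty for the remaining 6 symbols.

∅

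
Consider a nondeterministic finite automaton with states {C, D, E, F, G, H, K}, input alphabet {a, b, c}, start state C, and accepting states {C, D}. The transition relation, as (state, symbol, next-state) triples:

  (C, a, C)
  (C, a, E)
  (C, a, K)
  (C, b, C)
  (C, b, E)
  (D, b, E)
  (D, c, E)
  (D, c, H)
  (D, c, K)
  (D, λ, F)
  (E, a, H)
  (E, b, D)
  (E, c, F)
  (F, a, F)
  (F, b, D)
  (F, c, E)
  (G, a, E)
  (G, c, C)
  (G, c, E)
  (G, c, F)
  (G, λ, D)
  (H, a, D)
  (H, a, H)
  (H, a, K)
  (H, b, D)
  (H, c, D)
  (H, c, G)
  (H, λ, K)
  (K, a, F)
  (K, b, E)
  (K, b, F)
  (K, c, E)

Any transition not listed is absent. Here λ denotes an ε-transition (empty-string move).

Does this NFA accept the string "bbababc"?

Start in {C}.
Read 'b': C→{C, E}; now {C, E}.
Read 'b': C→{C, E}, E→{D}; union {C, D, E}; ε-closure = {C, D, E, F}.
Read 'a': C→{C, E, K}, D→∅, E→{H}, F→{F}; now {C, E, F, H, K}.
Read 'b': C→{C, E}, E→{D}, F→{D}, H→{D}, K→{E, F}; now {C, D, E, F}.
Read 'a': C→{C, E, K}, D→∅, E→{H}, F→{F}; now {C, E, F, H, K}.
Read 'b': C→{C, E}, E→{D}, F→{D}, H→{D}, K→{E, F}; now {C, D, E, F}.
Read 'c': C→∅, D→{E, H, K}, E→{F}, F→{E}; now {E, F, H, K}.
The final set {E, F, H, K} contains no accepting state.

No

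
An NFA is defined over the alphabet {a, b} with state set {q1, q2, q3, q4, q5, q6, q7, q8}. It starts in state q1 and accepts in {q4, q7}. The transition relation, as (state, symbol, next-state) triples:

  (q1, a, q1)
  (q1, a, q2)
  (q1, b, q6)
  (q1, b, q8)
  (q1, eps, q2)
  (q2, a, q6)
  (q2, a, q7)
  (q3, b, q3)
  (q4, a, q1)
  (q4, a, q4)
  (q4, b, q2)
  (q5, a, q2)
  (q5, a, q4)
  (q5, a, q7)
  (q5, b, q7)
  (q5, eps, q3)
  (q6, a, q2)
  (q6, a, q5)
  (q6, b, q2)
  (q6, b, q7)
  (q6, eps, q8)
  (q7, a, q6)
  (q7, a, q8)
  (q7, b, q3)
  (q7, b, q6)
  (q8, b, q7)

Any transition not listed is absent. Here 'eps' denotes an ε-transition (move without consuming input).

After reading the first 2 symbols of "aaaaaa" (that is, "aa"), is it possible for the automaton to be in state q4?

No

Start: ε-closure({q1}) = {q1, q2}.
Read 'a': q1→{q1, q2}, q2→{q6, q7}; union {q1, q2, q6, q7}; ε-closure = {q1, q2, q6, q7, q8}.
Read 'a': q1→{q1, q2}, q2→{q6, q7}, q6→{q2, q5}, q7→{q6, q8}, q8→∅; union {q1, q2, q5, q6, q7, q8}; ε-closure = {q1, q2, q3, q5, q6, q7, q8}.
State q4 is not in {q1, q2, q3, q5, q6, q7, q8}.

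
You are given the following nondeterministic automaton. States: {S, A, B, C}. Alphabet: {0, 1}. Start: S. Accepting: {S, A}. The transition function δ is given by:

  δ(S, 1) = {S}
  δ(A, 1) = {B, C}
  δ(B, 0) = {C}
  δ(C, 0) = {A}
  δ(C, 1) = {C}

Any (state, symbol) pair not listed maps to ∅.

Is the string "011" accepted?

No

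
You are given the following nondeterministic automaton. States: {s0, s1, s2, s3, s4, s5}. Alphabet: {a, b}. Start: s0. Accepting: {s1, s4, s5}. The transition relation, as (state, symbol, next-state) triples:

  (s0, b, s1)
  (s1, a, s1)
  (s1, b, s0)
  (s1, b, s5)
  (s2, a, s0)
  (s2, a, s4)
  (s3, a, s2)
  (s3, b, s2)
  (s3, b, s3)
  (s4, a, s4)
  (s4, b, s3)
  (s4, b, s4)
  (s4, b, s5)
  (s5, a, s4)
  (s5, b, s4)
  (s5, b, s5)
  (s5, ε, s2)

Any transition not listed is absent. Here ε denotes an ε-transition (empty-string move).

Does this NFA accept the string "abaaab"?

Start in {s0}.
Read 'a': {s0} → ∅.
The set is empty and remains empty for the remaining 5 symbols.
The final set ∅ contains no accepting state.

No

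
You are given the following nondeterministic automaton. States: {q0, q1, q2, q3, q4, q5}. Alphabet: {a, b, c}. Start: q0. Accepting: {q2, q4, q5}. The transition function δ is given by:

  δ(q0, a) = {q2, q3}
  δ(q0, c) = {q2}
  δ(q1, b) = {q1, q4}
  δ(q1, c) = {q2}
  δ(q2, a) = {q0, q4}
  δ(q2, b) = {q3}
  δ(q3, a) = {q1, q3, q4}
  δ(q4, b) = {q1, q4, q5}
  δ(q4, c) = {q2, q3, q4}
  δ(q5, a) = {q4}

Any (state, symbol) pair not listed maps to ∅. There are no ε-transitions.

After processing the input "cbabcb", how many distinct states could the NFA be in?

4

Start in {q0}.
Read 'c': {q0} → {q2}.
Read 'b': {q2} → {q3}.
Read 'a': {q3} → {q1, q3, q4}.
Read 'b': {q1, q3, q4} → {q1, q4, q5}.
Read 'c': {q1, q4, q5} → {q2, q3, q4}.
Read 'b': {q2, q3, q4} → {q1, q3, q4, q5}.
That set has 4 states.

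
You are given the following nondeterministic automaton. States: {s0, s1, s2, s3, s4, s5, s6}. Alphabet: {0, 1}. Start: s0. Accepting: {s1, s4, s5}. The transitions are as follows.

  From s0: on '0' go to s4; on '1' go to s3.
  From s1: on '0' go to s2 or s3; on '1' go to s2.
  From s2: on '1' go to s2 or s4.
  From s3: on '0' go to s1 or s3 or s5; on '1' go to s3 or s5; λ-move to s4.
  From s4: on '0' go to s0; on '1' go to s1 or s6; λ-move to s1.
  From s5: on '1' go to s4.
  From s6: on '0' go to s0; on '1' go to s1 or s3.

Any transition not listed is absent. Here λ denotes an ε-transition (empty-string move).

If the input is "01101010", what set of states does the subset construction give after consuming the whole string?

{s0, s1, s2, s3, s4, s5}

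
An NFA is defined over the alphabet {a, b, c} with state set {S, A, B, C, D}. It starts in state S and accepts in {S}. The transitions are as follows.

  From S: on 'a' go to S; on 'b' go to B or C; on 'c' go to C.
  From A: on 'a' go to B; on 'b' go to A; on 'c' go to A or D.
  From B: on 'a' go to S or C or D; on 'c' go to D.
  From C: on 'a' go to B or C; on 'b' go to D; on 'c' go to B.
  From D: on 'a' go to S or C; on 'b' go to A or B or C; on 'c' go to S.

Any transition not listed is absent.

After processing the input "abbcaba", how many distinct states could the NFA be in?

Start in {S}.
Read 'a': {S} → {S}.
Read 'b': {S} → {B, C}.
Read 'b': {B, C} → {D}.
Read 'c': {D} → {S}.
Read 'a': {S} → {S}.
Read 'b': {S} → {B, C}.
Read 'a': {B, C} → {S, B, C, D}.
That set has 4 states.

4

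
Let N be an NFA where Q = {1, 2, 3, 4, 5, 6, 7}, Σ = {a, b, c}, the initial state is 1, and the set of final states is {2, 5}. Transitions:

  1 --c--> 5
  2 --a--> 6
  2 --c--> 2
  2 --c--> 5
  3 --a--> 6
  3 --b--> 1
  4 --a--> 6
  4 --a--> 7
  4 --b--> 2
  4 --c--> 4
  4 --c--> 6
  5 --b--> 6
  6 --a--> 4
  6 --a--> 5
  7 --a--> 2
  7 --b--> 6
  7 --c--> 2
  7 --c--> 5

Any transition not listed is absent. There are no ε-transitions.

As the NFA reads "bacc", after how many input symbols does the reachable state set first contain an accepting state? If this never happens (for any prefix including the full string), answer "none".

none

Start in {1}.
Read 'b': {1} → ∅.
The set is empty and remains empty for the remaining 3 symbols.
No reachable set along the way intersects F.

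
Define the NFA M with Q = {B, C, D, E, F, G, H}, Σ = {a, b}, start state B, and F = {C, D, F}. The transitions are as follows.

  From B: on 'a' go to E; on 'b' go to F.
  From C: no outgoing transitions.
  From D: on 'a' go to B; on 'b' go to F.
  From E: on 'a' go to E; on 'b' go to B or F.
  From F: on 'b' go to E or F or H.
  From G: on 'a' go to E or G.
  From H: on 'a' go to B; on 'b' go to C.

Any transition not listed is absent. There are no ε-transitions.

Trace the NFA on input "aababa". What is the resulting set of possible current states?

{E}

Start in {B}.
Read 'a': {B} → {E}.
Read 'a': {E} → {E}.
Read 'b': {E} → {B, F}.
Read 'a': {B, F} → {E}.
Read 'b': {E} → {B, F}.
Read 'a': {B, F} → {E}.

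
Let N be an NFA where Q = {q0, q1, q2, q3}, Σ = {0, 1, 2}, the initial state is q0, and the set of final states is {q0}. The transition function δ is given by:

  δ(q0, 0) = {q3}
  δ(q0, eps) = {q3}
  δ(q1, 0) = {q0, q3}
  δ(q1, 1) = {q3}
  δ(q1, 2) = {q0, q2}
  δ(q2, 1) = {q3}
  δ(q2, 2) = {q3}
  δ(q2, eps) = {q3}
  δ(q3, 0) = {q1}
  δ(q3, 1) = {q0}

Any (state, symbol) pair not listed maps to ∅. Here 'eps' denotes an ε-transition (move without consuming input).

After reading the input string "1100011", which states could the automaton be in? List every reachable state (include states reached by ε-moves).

Start: ε-closure({q0}) = {q0, q3}.
Read '1': q0→∅, q3→{q0}; union {q0}; ε-closure = {q0, q3}.
Read '1': q0→∅, q3→{q0}; union {q0}; ε-closure = {q0, q3}.
Read '0': q0→{q3}, q3→{q1}; now {q1, q3}.
Read '0': q1→{q0, q3}, q3→{q1}; now {q0, q1, q3}.
Read '0': q0→{q3}, q1→{q0, q3}, q3→{q1}; now {q0, q1, q3}.
Read '1': q0→∅, q1→{q3}, q3→{q0}; now {q0, q3}.
Read '1': q0→∅, q3→{q0}; union {q0}; ε-closure = {q0, q3}.

{q0, q3}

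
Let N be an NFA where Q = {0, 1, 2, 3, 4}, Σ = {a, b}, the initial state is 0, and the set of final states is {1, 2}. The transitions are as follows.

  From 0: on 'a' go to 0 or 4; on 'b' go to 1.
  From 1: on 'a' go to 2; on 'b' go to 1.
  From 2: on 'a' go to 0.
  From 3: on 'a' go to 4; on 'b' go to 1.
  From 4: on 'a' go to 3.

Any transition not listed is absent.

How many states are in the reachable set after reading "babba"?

Start in {0}.
Read 'b': {0} → {1}.
Read 'a': {1} → {2}.
Read 'b': {2} → ∅.
The set is empty and remains empty for the remaining 2 symbols.
That set has 0 states.

0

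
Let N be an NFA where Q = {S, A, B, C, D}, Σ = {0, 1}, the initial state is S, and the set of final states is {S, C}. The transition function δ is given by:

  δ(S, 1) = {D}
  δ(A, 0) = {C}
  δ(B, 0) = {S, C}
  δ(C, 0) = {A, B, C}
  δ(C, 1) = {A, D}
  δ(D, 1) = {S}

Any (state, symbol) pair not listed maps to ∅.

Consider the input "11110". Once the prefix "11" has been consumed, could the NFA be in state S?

Yes

Start in {S}.
Read '1': S→{D}; now {D}.
Read '1': D→{S}; now {S}.
State S is in {S}.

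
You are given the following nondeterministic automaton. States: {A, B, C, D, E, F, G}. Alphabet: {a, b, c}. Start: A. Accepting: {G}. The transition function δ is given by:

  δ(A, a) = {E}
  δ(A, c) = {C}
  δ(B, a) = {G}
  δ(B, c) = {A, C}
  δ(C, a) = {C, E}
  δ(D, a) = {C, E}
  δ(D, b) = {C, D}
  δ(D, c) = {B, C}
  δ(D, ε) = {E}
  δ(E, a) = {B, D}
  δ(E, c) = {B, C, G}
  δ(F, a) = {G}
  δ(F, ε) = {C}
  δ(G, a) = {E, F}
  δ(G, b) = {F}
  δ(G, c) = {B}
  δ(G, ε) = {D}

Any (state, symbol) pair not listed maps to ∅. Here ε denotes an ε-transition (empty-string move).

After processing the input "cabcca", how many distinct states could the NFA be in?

0

Start in {A}.
Read 'c': A→{C}; now {C}.
Read 'a': C→{C, E}; now {C, E}.
Read 'b': C→∅, E→∅; now ∅.
The set is empty and remains empty for the remaining 3 symbols.
That set has 0 states.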